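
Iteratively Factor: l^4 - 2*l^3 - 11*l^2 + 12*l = (l)*(l^3 - 2*l^2 - 11*l + 12) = l*(l - 4)*(l^2 + 2*l - 3) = l*(l - 4)*(l - 1)*(l + 3)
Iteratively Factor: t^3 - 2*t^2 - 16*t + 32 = (t - 2)*(t^2 - 16) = (t - 4)*(t - 2)*(t + 4)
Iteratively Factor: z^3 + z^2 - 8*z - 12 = (z + 2)*(z^2 - z - 6) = (z + 2)^2*(z - 3)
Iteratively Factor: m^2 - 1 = (m + 1)*(m - 1)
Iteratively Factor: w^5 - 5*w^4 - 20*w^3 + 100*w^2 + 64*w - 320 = (w - 4)*(w^4 - w^3 - 24*w^2 + 4*w + 80) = (w - 4)*(w + 2)*(w^3 - 3*w^2 - 18*w + 40) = (w - 4)*(w + 2)*(w + 4)*(w^2 - 7*w + 10) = (w - 5)*(w - 4)*(w + 2)*(w + 4)*(w - 2)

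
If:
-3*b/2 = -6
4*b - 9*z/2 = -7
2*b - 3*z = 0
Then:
No Solution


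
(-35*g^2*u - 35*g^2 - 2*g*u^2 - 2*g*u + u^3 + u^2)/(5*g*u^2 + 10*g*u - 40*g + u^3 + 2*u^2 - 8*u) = (-7*g*u - 7*g + u^2 + u)/(u^2 + 2*u - 8)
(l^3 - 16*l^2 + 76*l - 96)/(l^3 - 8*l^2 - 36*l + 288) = (l - 2)/(l + 6)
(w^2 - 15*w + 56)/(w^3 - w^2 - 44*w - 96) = (w - 7)/(w^2 + 7*w + 12)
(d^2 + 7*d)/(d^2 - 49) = d/(d - 7)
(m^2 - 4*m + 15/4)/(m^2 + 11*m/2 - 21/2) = (m - 5/2)/(m + 7)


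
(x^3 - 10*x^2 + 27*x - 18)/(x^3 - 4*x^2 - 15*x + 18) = (x - 3)/(x + 3)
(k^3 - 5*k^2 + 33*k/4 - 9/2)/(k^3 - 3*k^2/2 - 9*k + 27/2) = (k^2 - 7*k/2 + 3)/(k^2 - 9)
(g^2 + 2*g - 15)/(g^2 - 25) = (g - 3)/(g - 5)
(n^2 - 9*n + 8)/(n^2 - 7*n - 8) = (n - 1)/(n + 1)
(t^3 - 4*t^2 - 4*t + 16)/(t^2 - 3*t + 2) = (t^2 - 2*t - 8)/(t - 1)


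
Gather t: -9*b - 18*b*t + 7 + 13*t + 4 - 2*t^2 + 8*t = -9*b - 2*t^2 + t*(21 - 18*b) + 11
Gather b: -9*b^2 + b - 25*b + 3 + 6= -9*b^2 - 24*b + 9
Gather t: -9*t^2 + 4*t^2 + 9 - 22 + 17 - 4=-5*t^2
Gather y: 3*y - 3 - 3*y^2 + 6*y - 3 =-3*y^2 + 9*y - 6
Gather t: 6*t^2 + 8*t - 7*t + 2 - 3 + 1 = 6*t^2 + t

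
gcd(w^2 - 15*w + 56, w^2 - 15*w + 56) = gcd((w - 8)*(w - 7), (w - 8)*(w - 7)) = w^2 - 15*w + 56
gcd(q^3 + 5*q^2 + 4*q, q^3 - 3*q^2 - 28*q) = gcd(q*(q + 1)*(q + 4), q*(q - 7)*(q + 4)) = q^2 + 4*q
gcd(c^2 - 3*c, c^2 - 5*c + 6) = c - 3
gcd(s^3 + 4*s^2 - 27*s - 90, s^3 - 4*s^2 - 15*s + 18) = s + 3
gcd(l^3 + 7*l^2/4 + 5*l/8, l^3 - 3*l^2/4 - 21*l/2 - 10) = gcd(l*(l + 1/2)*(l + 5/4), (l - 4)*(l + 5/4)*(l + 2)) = l + 5/4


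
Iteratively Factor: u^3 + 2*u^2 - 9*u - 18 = (u + 3)*(u^2 - u - 6) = (u + 2)*(u + 3)*(u - 3)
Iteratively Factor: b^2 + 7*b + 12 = (b + 4)*(b + 3)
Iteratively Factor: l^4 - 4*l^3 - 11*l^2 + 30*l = (l - 2)*(l^3 - 2*l^2 - 15*l) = l*(l - 2)*(l^2 - 2*l - 15) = l*(l - 5)*(l - 2)*(l + 3)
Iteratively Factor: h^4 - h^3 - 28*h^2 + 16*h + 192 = (h + 4)*(h^3 - 5*h^2 - 8*h + 48) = (h + 3)*(h + 4)*(h^2 - 8*h + 16) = (h - 4)*(h + 3)*(h + 4)*(h - 4)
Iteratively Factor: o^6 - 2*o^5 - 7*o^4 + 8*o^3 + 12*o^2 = (o + 1)*(o^5 - 3*o^4 - 4*o^3 + 12*o^2) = (o - 2)*(o + 1)*(o^4 - o^3 - 6*o^2) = o*(o - 2)*(o + 1)*(o^3 - o^2 - 6*o) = o^2*(o - 2)*(o + 1)*(o^2 - o - 6) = o^2*(o - 2)*(o + 1)*(o + 2)*(o - 3)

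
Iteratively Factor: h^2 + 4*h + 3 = (h + 3)*(h + 1)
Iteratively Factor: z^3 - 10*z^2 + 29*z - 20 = (z - 1)*(z^2 - 9*z + 20) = (z - 5)*(z - 1)*(z - 4)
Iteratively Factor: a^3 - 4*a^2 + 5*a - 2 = (a - 1)*(a^2 - 3*a + 2) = (a - 1)^2*(a - 2)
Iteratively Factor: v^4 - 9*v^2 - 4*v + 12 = (v + 2)*(v^3 - 2*v^2 - 5*v + 6) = (v + 2)^2*(v^2 - 4*v + 3) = (v - 3)*(v + 2)^2*(v - 1)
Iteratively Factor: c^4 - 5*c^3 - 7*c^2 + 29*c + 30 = (c - 3)*(c^3 - 2*c^2 - 13*c - 10) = (c - 3)*(c + 1)*(c^2 - 3*c - 10) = (c - 5)*(c - 3)*(c + 1)*(c + 2)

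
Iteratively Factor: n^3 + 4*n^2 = (n)*(n^2 + 4*n) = n^2*(n + 4)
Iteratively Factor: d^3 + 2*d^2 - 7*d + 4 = (d - 1)*(d^2 + 3*d - 4) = (d - 1)^2*(d + 4)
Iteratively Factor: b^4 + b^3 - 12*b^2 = (b - 3)*(b^3 + 4*b^2) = b*(b - 3)*(b^2 + 4*b) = b^2*(b - 3)*(b + 4)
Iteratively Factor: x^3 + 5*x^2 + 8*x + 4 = (x + 2)*(x^2 + 3*x + 2) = (x + 2)^2*(x + 1)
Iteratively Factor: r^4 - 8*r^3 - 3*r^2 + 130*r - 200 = (r - 5)*(r^3 - 3*r^2 - 18*r + 40) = (r - 5)*(r - 2)*(r^2 - r - 20) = (r - 5)^2*(r - 2)*(r + 4)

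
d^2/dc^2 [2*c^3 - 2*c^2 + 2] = 12*c - 4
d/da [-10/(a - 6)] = 10/(a - 6)^2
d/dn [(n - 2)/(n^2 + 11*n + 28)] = (n^2 + 11*n - (n - 2)*(2*n + 11) + 28)/(n^2 + 11*n + 28)^2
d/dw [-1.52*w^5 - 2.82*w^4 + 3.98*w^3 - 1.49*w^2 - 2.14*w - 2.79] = -7.6*w^4 - 11.28*w^3 + 11.94*w^2 - 2.98*w - 2.14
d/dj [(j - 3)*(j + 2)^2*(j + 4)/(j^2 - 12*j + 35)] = (2*j^5 - 31*j^4 + 20*j^3 + 617*j^2 - 184*j - 2116)/(j^4 - 24*j^3 + 214*j^2 - 840*j + 1225)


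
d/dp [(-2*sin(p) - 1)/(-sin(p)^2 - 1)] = 2*(-sin(p) + cos(p)^2)*cos(p)/(sin(p)^2 + 1)^2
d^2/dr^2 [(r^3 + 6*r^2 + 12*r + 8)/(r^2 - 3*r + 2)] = 2*(37*r^3 - 30*r^2 - 132*r + 152)/(r^6 - 9*r^5 + 33*r^4 - 63*r^3 + 66*r^2 - 36*r + 8)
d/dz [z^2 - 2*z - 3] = 2*z - 2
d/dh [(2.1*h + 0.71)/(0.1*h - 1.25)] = (3.37 - 0.2696*h)/(0.1*h - 1.25)^3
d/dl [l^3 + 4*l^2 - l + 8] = 3*l^2 + 8*l - 1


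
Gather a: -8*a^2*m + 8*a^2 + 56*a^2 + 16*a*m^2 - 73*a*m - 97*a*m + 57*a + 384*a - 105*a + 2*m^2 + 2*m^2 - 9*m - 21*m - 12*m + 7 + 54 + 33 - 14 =a^2*(64 - 8*m) + a*(16*m^2 - 170*m + 336) + 4*m^2 - 42*m + 80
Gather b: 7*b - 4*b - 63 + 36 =3*b - 27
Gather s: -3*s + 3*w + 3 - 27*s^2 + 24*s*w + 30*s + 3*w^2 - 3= -27*s^2 + s*(24*w + 27) + 3*w^2 + 3*w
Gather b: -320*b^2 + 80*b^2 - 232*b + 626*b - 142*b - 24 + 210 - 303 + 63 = -240*b^2 + 252*b - 54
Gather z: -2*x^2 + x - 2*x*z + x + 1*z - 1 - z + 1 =-2*x^2 - 2*x*z + 2*x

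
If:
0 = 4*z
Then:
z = 0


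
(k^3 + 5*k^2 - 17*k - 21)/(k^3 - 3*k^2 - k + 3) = (k + 7)/(k - 1)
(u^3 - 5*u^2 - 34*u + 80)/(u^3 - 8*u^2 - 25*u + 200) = (u - 2)/(u - 5)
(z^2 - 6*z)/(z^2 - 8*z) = (z - 6)/(z - 8)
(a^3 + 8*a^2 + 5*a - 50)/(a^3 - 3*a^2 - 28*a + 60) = (a + 5)/(a - 6)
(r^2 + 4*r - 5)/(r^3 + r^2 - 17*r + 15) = 1/(r - 3)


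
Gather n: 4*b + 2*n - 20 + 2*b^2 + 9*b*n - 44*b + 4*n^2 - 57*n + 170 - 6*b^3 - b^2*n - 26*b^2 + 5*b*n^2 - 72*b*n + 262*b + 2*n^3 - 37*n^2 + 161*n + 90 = -6*b^3 - 24*b^2 + 222*b + 2*n^3 + n^2*(5*b - 33) + n*(-b^2 - 63*b + 106) + 240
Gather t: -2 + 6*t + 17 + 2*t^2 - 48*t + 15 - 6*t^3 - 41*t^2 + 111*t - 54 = -6*t^3 - 39*t^2 + 69*t - 24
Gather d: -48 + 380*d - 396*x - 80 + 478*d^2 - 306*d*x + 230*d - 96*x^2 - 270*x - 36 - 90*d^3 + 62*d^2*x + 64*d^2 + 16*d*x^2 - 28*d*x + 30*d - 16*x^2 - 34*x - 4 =-90*d^3 + d^2*(62*x + 542) + d*(16*x^2 - 334*x + 640) - 112*x^2 - 700*x - 168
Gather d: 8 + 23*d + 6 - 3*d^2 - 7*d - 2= -3*d^2 + 16*d + 12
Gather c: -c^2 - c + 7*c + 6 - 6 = -c^2 + 6*c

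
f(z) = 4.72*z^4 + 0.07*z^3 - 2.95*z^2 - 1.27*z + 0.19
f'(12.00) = 32582.81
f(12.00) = 97555.03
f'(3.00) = 492.68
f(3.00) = 354.04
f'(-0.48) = -0.48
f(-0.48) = 0.36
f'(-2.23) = -196.44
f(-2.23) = 104.30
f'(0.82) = 4.44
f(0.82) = -0.66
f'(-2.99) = -486.43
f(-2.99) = 352.99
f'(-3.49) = -780.68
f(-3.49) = 665.95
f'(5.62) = 3323.49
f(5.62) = 4620.85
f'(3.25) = 629.89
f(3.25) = 493.90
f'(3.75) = 975.18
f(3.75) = 891.03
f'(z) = 18.88*z^3 + 0.21*z^2 - 5.9*z - 1.27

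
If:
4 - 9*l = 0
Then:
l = 4/9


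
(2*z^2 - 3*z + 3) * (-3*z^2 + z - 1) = -6*z^4 + 11*z^3 - 14*z^2 + 6*z - 3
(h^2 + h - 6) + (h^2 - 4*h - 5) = 2*h^2 - 3*h - 11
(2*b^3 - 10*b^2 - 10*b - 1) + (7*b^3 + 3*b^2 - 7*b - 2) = 9*b^3 - 7*b^2 - 17*b - 3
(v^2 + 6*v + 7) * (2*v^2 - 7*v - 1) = 2*v^4 + 5*v^3 - 29*v^2 - 55*v - 7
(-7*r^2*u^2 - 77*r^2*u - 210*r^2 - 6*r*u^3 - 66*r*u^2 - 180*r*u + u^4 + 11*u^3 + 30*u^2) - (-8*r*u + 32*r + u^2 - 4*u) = -7*r^2*u^2 - 77*r^2*u - 210*r^2 - 6*r*u^3 - 66*r*u^2 - 172*r*u - 32*r + u^4 + 11*u^3 + 29*u^2 + 4*u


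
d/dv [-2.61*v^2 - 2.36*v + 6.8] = -5.22*v - 2.36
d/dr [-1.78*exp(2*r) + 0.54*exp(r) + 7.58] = (0.54 - 3.56*exp(r))*exp(r)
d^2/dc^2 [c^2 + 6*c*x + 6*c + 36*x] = 2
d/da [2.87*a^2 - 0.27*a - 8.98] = 5.74*a - 0.27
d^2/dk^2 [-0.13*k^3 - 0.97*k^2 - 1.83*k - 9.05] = -0.78*k - 1.94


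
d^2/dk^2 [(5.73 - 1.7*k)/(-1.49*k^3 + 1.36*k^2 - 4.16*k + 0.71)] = (22.64502*k^5 - 173.323356*k^4 + 170.994432*k^3 - 255.10908*k^2 + 148.288566*k - 177.21416)/(3.307949*k^9 - 9.058008*k^8 + 35.97456*k^7 - 57.823213*k^6 + 109.071504*k^5 - 100.95168*k^4 + 98.345999*k^3 - 38.917656*k^2 + 6.291168*k - 0.357911)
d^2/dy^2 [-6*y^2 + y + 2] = -12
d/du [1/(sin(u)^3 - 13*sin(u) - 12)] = (13 - 3*sin(u)^2)*cos(u)/(-sin(u)^3 + 13*sin(u) + 12)^2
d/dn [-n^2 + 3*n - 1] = 3 - 2*n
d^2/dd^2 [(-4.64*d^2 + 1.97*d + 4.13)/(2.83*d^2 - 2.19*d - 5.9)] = (5.6843418860808e-14*d^4 - 25.95959*d^3 - 266.383938*d^2 + 43.779534*d - 196.412534)/(22.665187*d^6 - 52.618473*d^5 - 101.038641*d^4 + 208.895121*d^3 + 210.64593*d^2 - 228.7017*d - 205.379)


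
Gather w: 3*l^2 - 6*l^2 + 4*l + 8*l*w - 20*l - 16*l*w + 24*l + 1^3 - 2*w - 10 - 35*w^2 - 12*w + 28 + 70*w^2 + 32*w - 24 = -3*l^2 + 8*l + 35*w^2 + w*(18 - 8*l) - 5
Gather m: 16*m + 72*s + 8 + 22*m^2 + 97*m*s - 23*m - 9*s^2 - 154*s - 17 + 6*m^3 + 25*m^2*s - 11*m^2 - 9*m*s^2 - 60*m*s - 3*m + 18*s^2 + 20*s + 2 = 6*m^3 + m^2*(25*s + 11) + m*(-9*s^2 + 37*s - 10) + 9*s^2 - 62*s - 7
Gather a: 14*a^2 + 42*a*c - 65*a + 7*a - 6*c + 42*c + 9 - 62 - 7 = 14*a^2 + a*(42*c - 58) + 36*c - 60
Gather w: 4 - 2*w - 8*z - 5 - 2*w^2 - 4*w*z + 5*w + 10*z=-2*w^2 + w*(3 - 4*z) + 2*z - 1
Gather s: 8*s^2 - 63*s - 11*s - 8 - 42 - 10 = 8*s^2 - 74*s - 60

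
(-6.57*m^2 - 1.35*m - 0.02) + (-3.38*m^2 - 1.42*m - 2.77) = -9.95*m^2 - 2.77*m - 2.79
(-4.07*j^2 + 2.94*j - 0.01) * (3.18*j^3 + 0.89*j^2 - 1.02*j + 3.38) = -12.9426*j^5 + 5.7269*j^4 + 6.7362*j^3 - 16.7643*j^2 + 9.9474*j - 0.0338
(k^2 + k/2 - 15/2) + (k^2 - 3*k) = 2*k^2 - 5*k/2 - 15/2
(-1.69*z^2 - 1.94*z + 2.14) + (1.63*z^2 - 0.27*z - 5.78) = -0.0600000000000001*z^2 - 2.21*z - 3.64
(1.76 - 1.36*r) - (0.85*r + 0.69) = 1.07 - 2.21*r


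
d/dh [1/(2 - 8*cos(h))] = -2*sin(h)/(4*cos(h) - 1)^2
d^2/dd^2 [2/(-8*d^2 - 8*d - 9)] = 32*(8*d^2 + 8*d - 8*(2*d + 1)^2 + 9)/(8*d^2 + 8*d + 9)^3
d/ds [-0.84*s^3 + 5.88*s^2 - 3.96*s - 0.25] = -2.52*s^2 + 11.76*s - 3.96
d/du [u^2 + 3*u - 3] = 2*u + 3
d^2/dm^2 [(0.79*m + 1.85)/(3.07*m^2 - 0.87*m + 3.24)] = ((0.79*m + 1.85)*(6.14*m - 0.87)*(12.28*m - 1.74) - (14.5518*m + 9.9844)*(3.07*m^2 - 0.87*m + 3.24))/(3.07*m^2 - 0.87*m + 3.24)^3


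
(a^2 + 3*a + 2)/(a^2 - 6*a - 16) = (a + 1)/(a - 8)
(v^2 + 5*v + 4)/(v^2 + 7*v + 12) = (v + 1)/(v + 3)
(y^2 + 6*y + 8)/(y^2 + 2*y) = (y + 4)/y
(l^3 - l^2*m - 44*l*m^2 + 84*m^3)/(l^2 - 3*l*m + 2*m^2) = (l^2 + l*m - 42*m^2)/(l - m)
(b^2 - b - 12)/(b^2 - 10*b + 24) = (b + 3)/(b - 6)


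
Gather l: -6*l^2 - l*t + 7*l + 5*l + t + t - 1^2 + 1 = -6*l^2 + l*(12 - t) + 2*t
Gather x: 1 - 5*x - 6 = -5*x - 5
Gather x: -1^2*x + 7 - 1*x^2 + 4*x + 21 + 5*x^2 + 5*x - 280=4*x^2 + 8*x - 252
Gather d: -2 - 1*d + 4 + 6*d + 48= 5*d + 50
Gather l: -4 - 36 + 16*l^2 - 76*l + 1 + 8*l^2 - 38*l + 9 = 24*l^2 - 114*l - 30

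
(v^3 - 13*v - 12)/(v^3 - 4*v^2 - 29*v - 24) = (v - 4)/(v - 8)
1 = 1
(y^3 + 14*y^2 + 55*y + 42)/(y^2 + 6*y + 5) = (y^2 + 13*y + 42)/(y + 5)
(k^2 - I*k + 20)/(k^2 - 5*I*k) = (k + 4*I)/k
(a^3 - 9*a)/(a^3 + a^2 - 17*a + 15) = a*(a + 3)/(a^2 + 4*a - 5)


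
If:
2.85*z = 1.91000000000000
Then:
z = 0.67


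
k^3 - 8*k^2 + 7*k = k*(k - 7)*(k - 1)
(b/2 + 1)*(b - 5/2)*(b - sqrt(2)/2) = b^3/2 - sqrt(2)*b^2/4 - b^2/4 - 5*b/2 + sqrt(2)*b/8 + 5*sqrt(2)/4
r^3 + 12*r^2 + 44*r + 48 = (r + 2)*(r + 4)*(r + 6)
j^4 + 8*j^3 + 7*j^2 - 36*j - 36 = (j - 2)*(j + 1)*(j + 3)*(j + 6)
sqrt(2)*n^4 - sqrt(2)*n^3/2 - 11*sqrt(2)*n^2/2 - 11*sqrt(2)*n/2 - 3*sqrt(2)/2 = (n - 3)*(n + 1/2)*(n + 1)*(sqrt(2)*n + sqrt(2))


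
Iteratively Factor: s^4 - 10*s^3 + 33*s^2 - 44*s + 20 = (s - 2)*(s^3 - 8*s^2 + 17*s - 10) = (s - 2)*(s - 1)*(s^2 - 7*s + 10) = (s - 2)^2*(s - 1)*(s - 5)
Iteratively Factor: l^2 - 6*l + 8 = (l - 4)*(l - 2)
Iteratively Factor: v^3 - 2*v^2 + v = (v)*(v^2 - 2*v + 1) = v*(v - 1)*(v - 1)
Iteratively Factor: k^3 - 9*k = (k + 3)*(k^2 - 3*k) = k*(k + 3)*(k - 3)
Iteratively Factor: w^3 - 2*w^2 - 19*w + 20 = (w + 4)*(w^2 - 6*w + 5) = (w - 5)*(w + 4)*(w - 1)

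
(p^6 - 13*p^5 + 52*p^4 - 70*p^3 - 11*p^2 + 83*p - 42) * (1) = p^6 - 13*p^5 + 52*p^4 - 70*p^3 - 11*p^2 + 83*p - 42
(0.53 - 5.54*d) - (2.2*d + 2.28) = -7.74*d - 1.75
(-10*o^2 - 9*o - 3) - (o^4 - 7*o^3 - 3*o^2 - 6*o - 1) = -o^4 + 7*o^3 - 7*o^2 - 3*o - 2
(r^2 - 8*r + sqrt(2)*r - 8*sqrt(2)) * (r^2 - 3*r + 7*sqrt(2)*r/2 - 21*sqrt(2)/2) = r^4 - 11*r^3 + 9*sqrt(2)*r^3/2 - 99*sqrt(2)*r^2/2 + 31*r^2 - 77*r + 108*sqrt(2)*r + 168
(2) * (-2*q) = -4*q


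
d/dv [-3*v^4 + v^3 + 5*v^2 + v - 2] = -12*v^3 + 3*v^2 + 10*v + 1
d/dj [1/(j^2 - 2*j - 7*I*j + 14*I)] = (-2*j + 2 + 7*I)/(j^2 - 2*j - 7*I*j + 14*I)^2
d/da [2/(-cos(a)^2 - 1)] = -8*sin(2*a)/(cos(2*a) + 3)^2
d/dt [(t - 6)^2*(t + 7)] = (t - 6)*(3*t + 8)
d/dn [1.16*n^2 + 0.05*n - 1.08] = 2.32*n + 0.05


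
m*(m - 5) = m^2 - 5*m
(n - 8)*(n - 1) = n^2 - 9*n + 8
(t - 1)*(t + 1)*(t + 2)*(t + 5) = t^4 + 7*t^3 + 9*t^2 - 7*t - 10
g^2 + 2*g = g*(g + 2)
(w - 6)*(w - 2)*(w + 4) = w^3 - 4*w^2 - 20*w + 48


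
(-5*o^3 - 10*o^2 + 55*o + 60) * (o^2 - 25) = -5*o^5 - 10*o^4 + 180*o^3 + 310*o^2 - 1375*o - 1500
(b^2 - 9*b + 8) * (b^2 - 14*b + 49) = b^4 - 23*b^3 + 183*b^2 - 553*b + 392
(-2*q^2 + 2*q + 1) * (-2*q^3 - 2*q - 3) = 4*q^5 - 4*q^4 + 2*q^3 + 2*q^2 - 8*q - 3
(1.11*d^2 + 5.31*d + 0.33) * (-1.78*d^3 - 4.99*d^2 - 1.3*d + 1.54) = -1.9758*d^5 - 14.9907*d^4 - 28.5273*d^3 - 6.8403*d^2 + 7.7484*d + 0.5082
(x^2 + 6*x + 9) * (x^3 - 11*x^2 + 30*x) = x^5 - 5*x^4 - 27*x^3 + 81*x^2 + 270*x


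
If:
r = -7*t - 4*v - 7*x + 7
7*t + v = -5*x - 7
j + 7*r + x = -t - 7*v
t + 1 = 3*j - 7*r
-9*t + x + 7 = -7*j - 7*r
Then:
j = -46232/8795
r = -15727/8795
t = -37402/8795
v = 22599/8795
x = 7106/1759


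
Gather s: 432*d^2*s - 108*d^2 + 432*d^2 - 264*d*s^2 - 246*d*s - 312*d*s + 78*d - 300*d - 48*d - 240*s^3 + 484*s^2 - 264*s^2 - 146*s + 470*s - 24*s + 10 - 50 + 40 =324*d^2 - 270*d - 240*s^3 + s^2*(220 - 264*d) + s*(432*d^2 - 558*d + 300)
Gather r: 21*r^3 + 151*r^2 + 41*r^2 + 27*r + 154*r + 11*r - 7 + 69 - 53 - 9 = 21*r^3 + 192*r^2 + 192*r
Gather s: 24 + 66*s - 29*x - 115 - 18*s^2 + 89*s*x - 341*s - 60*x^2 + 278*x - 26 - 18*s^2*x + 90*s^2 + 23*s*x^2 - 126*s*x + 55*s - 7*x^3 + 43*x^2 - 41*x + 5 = s^2*(72 - 18*x) + s*(23*x^2 - 37*x - 220) - 7*x^3 - 17*x^2 + 208*x - 112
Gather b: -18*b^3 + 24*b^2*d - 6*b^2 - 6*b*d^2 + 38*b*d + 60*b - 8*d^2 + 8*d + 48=-18*b^3 + b^2*(24*d - 6) + b*(-6*d^2 + 38*d + 60) - 8*d^2 + 8*d + 48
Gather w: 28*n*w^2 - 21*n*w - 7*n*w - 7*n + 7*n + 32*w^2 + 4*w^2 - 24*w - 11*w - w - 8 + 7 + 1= w^2*(28*n + 36) + w*(-28*n - 36)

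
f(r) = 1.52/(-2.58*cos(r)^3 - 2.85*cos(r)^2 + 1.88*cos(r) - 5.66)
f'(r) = 1.52*(-7.74*sin(r)*cos(r)^2 - 5.7*sin(r)*cos(r) + 1.88*sin(r))/(-2.58*cos(r)^3 - 2.85*cos(r)^2 + 1.88*cos(r) - 5.66)^2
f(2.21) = -0.21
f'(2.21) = 0.06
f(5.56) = -0.22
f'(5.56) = 0.14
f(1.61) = -0.26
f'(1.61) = 0.10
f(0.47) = -0.19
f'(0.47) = -0.10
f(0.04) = -0.17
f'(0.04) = -0.01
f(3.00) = -0.19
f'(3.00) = -0.00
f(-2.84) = -0.19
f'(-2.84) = -0.00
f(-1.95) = -0.23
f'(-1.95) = -0.09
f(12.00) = -0.20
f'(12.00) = 0.12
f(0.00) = -0.17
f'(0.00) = 0.00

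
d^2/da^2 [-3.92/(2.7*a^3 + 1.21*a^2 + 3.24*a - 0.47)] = ((63.504*a + 9.4864)*(2.7*a^3 + 1.21*a^2 + 3.24*a - 0.47) - 3.92*(8.1*a^2 + 2.42*a + 3.24)*(16.2*a^2 + 4.84*a + 6.48))/(2.7*a^3 + 1.21*a^2 + 3.24*a - 0.47)^3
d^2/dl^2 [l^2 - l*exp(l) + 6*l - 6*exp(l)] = -l*exp(l) - 8*exp(l) + 2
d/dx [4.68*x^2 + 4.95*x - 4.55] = 9.36*x + 4.95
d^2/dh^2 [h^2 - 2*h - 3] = 2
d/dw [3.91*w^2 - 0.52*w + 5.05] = 7.82*w - 0.52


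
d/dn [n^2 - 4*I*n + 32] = 2*n - 4*I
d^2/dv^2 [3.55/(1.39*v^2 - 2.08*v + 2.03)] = (-13.71791*v^2 + 20.52752*v + 3.55*(2.78*v - 2.08)*(5.56*v - 4.16) - 20.03407)/(1.39*v^2 - 2.08*v + 2.03)^3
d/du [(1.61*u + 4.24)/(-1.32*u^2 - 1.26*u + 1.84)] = (2.1252*u^2 + 11.1936*u + 8.3048)/(1.7424*u^4 + 3.3264*u^3 - 3.27*u^2 - 4.6368*u + 3.3856)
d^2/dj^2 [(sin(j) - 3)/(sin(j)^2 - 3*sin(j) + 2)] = (-sin(j)^4 + 8*sin(j)^3 - 5*sin(j)^2 - 26*sin(j) + 30)/((sin(j) - 2)^3*(sin(j) - 1)^2)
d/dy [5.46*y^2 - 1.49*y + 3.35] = 10.92*y - 1.49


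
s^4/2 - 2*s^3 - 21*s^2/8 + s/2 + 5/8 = (s/2 + 1/2)*(s - 5)*(s - 1/2)*(s + 1/2)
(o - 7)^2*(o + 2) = o^3 - 12*o^2 + 21*o + 98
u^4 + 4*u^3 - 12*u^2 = u^2*(u - 2)*(u + 6)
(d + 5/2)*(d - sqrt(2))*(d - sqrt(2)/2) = d^3 - 3*sqrt(2)*d^2/2 + 5*d^2/2 - 15*sqrt(2)*d/4 + d + 5/2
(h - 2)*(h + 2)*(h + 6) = h^3 + 6*h^2 - 4*h - 24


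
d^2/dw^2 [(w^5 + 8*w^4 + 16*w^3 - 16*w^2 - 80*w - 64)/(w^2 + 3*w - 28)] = 2*(3*w^7 + 32*w^6 - 126*w^5 - 1716*w^4 + 3024*w^3 + 32064*w^2 + 30336*w - 21632)/(w^6 + 9*w^5 - 57*w^4 - 477*w^3 + 1596*w^2 + 7056*w - 21952)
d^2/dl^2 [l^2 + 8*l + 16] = 2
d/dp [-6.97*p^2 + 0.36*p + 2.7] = 0.36 - 13.94*p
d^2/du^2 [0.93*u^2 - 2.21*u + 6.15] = 1.86000000000000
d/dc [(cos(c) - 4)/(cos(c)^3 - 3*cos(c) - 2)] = (3*cos(c)/2 - 6*cos(2*c) + cos(3*c)/2 + 8)*sin(c)/((cos(c) - 2)^2*(cos(c) + 1)^4)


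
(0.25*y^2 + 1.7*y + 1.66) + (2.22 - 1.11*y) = 0.25*y^2 + 0.59*y + 3.88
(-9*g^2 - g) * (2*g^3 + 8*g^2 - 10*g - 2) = -18*g^5 - 74*g^4 + 82*g^3 + 28*g^2 + 2*g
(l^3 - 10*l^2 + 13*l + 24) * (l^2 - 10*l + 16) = l^5 - 20*l^4 + 129*l^3 - 266*l^2 - 32*l + 384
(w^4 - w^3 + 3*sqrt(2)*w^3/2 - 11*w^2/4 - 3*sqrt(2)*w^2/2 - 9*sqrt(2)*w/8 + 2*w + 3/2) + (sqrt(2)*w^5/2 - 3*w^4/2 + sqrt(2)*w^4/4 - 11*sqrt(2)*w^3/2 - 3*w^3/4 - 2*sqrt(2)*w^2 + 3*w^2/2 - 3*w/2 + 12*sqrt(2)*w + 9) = sqrt(2)*w^5/2 - w^4/2 + sqrt(2)*w^4/4 - 4*sqrt(2)*w^3 - 7*w^3/4 - 7*sqrt(2)*w^2/2 - 5*w^2/4 + w/2 + 87*sqrt(2)*w/8 + 21/2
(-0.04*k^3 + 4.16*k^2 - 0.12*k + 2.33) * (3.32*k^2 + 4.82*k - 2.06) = -0.1328*k^5 + 13.6184*k^4 + 19.7352*k^3 - 1.4124*k^2 + 11.4778*k - 4.7998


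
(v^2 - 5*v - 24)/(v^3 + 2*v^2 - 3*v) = (v - 8)/(v*(v - 1))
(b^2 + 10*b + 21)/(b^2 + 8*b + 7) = (b + 3)/(b + 1)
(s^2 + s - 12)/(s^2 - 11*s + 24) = (s + 4)/(s - 8)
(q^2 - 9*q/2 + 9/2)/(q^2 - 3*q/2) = (q - 3)/q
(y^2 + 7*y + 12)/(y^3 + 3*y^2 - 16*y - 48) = 1/(y - 4)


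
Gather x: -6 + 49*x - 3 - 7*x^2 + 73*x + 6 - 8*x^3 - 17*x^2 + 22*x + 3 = -8*x^3 - 24*x^2 + 144*x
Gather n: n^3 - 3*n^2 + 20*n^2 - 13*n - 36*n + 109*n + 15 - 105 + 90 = n^3 + 17*n^2 + 60*n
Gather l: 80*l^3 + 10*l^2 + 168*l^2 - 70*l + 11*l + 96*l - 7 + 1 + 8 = 80*l^3 + 178*l^2 + 37*l + 2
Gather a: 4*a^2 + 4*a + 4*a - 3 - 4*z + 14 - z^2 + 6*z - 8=4*a^2 + 8*a - z^2 + 2*z + 3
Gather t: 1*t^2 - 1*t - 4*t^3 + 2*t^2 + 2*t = -4*t^3 + 3*t^2 + t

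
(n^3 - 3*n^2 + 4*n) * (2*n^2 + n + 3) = 2*n^5 - 5*n^4 + 8*n^3 - 5*n^2 + 12*n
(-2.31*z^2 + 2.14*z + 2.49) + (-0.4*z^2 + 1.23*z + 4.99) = -2.71*z^2 + 3.37*z + 7.48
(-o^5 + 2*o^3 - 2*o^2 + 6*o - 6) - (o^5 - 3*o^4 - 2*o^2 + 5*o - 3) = -2*o^5 + 3*o^4 + 2*o^3 + o - 3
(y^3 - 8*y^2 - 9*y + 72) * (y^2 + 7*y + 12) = y^5 - y^4 - 53*y^3 - 87*y^2 + 396*y + 864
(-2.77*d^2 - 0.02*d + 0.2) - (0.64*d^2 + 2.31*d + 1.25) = -3.41*d^2 - 2.33*d - 1.05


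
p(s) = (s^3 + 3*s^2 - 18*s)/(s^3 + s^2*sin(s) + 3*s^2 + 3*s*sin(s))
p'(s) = (3*s^2 + 6*s - 18)/(s^3 + s^2*sin(s) + 3*s^2 + 3*s*sin(s)) + (s^3 + 3*s^2 - 18*s)*(-s^2*cos(s) - 3*s^2 - 2*s*sin(s) - 3*s*cos(s) - 6*s - 3*sin(s))/(s^3 + s^2*sin(s) + 3*s^2 + 3*s*sin(s))^2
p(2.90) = -0.05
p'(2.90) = 0.48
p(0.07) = -41.40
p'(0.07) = 611.69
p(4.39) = 0.57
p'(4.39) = 0.27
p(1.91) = -0.62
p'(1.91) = 0.76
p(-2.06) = 7.21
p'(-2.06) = -5.96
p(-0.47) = 8.22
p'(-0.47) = 12.71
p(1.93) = -0.60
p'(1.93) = 0.74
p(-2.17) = 7.96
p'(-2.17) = -7.90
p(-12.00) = 0.87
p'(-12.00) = 0.03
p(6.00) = 0.70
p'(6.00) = -0.03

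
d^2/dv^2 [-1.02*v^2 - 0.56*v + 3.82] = -2.04000000000000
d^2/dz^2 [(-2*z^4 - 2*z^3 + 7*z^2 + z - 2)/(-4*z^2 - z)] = 4*(16*z^6 + 12*z^5 + 3*z^4 + 7*z^3 + 48*z^2 + 12*z + 1)/(z^3*(64*z^3 + 48*z^2 + 12*z + 1))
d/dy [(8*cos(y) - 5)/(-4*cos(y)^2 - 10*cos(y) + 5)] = 2*(-16*cos(y)^2 + 20*cos(y) + 5)*sin(y)/(-4*sin(y)^2 + 10*cos(y) - 1)^2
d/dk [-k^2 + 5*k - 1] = 5 - 2*k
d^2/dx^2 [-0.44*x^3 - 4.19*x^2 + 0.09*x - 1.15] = -2.64*x - 8.38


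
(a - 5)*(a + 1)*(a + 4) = a^3 - 21*a - 20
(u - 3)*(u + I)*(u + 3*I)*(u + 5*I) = u^4 - 3*u^3 + 9*I*u^3 - 23*u^2 - 27*I*u^2 + 69*u - 15*I*u + 45*I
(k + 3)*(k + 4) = k^2 + 7*k + 12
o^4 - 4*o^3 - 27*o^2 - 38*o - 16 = (o - 8)*(o + 1)^2*(o + 2)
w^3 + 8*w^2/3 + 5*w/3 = w*(w + 1)*(w + 5/3)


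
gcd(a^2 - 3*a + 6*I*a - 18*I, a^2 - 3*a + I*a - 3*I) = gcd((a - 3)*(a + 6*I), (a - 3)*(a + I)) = a - 3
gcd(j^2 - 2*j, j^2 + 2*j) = j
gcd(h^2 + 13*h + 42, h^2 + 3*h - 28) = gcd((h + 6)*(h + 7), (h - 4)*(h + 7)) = h + 7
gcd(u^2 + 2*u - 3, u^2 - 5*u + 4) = u - 1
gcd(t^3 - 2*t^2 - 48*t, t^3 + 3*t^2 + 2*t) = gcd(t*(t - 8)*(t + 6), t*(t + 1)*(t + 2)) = t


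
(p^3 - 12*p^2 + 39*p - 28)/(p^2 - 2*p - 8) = (p^2 - 8*p + 7)/(p + 2)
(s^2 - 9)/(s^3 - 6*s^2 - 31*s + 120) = (s + 3)/(s^2 - 3*s - 40)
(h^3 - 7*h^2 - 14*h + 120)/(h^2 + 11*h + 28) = (h^2 - 11*h + 30)/(h + 7)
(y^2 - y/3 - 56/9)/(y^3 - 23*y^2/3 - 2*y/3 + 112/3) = (y + 7/3)/(y^2 - 5*y - 14)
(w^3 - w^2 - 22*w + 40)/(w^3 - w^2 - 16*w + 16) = (w^2 + 3*w - 10)/(w^2 + 3*w - 4)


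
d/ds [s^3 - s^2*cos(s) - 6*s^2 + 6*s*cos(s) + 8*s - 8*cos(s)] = s^2*sin(s) + 3*s^2 - 6*s*sin(s) - 2*s*cos(s) - 12*s + 8*sin(s) + 6*cos(s) + 8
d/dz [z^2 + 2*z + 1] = 2*z + 2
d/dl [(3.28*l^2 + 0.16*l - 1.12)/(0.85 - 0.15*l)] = (-0.492*l^2 + 5.576*l - 0.032)/(0.0225*l^2 - 0.255*l + 0.7225)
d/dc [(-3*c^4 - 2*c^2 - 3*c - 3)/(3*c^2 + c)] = (-18*c^5 - 9*c^4 + 7*c^2 + 18*c + 3)/(c^2*(9*c^2 + 6*c + 1))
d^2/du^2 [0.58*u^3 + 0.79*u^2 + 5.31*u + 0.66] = 3.48*u + 1.58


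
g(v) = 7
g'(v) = 0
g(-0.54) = 7.00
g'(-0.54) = 0.00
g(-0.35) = 7.00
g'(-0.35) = 0.00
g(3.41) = 7.00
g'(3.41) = 0.00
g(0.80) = 7.00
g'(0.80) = 0.00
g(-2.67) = 7.00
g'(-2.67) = 0.00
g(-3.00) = 7.00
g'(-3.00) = 0.00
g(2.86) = 7.00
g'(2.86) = 0.00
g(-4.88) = 7.00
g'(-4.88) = 0.00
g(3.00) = 7.00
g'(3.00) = 0.00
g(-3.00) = 7.00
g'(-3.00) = 0.00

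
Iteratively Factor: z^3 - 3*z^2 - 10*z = (z)*(z^2 - 3*z - 10) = z*(z + 2)*(z - 5)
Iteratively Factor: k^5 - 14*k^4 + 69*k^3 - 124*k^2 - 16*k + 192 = (k + 1)*(k^4 - 15*k^3 + 84*k^2 - 208*k + 192) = (k - 4)*(k + 1)*(k^3 - 11*k^2 + 40*k - 48) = (k - 4)^2*(k + 1)*(k^2 - 7*k + 12) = (k - 4)^2*(k - 3)*(k + 1)*(k - 4)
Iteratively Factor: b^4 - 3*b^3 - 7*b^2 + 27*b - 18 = (b - 1)*(b^3 - 2*b^2 - 9*b + 18) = (b - 2)*(b - 1)*(b^2 - 9) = (b - 3)*(b - 2)*(b - 1)*(b + 3)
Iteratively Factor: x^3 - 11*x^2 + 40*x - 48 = (x - 4)*(x^2 - 7*x + 12) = (x - 4)^2*(x - 3)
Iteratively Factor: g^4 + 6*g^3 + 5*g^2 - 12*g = (g + 4)*(g^3 + 2*g^2 - 3*g) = (g - 1)*(g + 4)*(g^2 + 3*g) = (g - 1)*(g + 3)*(g + 4)*(g)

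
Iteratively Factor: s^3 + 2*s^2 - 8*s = (s + 4)*(s^2 - 2*s) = (s - 2)*(s + 4)*(s)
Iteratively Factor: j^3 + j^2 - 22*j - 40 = (j + 2)*(j^2 - j - 20) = (j + 2)*(j + 4)*(j - 5)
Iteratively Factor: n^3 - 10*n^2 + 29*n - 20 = (n - 4)*(n^2 - 6*n + 5) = (n - 4)*(n - 1)*(n - 5)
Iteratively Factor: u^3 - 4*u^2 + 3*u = (u - 3)*(u^2 - u) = (u - 3)*(u - 1)*(u)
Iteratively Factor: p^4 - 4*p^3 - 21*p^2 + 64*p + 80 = (p + 4)*(p^3 - 8*p^2 + 11*p + 20) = (p - 4)*(p + 4)*(p^2 - 4*p - 5) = (p - 4)*(p + 1)*(p + 4)*(p - 5)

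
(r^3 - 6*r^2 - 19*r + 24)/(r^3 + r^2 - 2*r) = (r^2 - 5*r - 24)/(r*(r + 2))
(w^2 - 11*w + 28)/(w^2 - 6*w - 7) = (w - 4)/(w + 1)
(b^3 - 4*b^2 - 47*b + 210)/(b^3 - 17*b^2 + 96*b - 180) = (b + 7)/(b - 6)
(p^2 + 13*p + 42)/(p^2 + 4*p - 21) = (p + 6)/(p - 3)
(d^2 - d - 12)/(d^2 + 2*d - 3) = (d - 4)/(d - 1)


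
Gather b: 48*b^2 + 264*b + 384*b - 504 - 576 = 48*b^2 + 648*b - 1080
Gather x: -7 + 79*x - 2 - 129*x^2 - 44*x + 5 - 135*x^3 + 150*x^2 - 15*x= -135*x^3 + 21*x^2 + 20*x - 4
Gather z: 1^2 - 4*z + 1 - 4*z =2 - 8*z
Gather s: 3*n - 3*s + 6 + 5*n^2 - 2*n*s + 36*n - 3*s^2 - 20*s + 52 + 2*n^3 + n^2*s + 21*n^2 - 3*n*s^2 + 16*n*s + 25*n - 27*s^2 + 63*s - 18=2*n^3 + 26*n^2 + 64*n + s^2*(-3*n - 30) + s*(n^2 + 14*n + 40) + 40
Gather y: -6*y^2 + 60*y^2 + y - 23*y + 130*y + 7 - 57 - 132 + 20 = 54*y^2 + 108*y - 162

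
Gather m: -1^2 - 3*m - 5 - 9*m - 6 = -12*m - 12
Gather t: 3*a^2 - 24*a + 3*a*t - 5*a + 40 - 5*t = 3*a^2 - 29*a + t*(3*a - 5) + 40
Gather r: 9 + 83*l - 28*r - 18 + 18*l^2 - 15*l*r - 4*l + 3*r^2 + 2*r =18*l^2 + 79*l + 3*r^2 + r*(-15*l - 26) - 9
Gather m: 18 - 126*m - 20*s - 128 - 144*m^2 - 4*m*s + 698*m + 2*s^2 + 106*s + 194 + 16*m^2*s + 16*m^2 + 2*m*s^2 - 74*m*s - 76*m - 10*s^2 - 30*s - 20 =m^2*(16*s - 128) + m*(2*s^2 - 78*s + 496) - 8*s^2 + 56*s + 64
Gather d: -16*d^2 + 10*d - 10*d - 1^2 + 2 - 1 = -16*d^2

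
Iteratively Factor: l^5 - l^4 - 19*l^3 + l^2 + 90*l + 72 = (l + 3)*(l^4 - 4*l^3 - 7*l^2 + 22*l + 24) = (l + 1)*(l + 3)*(l^3 - 5*l^2 - 2*l + 24) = (l + 1)*(l + 2)*(l + 3)*(l^2 - 7*l + 12) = (l - 4)*(l + 1)*(l + 2)*(l + 3)*(l - 3)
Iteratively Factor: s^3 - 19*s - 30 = (s + 3)*(s^2 - 3*s - 10) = (s - 5)*(s + 3)*(s + 2)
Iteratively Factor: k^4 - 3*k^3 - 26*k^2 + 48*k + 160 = (k - 4)*(k^3 + k^2 - 22*k - 40) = (k - 5)*(k - 4)*(k^2 + 6*k + 8) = (k - 5)*(k - 4)*(k + 2)*(k + 4)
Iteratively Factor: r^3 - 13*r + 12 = (r - 1)*(r^2 + r - 12) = (r - 3)*(r - 1)*(r + 4)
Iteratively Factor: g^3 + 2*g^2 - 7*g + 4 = (g + 4)*(g^2 - 2*g + 1) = (g - 1)*(g + 4)*(g - 1)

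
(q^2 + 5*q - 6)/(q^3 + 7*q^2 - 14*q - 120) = (q - 1)/(q^2 + q - 20)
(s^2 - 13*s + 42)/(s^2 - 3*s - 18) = (s - 7)/(s + 3)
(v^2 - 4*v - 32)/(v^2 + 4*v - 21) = (v^2 - 4*v - 32)/(v^2 + 4*v - 21)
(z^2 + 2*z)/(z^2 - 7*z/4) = 4*(z + 2)/(4*z - 7)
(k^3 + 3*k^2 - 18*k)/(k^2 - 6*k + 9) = k*(k + 6)/(k - 3)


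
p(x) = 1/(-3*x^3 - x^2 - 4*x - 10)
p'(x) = (9*x^2 + 2*x + 4)/(-3*x^3 - x^2 - 4*x - 10)^2 = (9*x^2 + 2*x + 4)/(3*x^3 + x^2 + 4*x + 10)^2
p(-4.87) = 0.00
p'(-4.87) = 0.00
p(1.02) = -0.05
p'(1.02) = 0.05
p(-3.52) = 0.01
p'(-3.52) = 0.01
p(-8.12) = 0.00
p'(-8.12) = 0.00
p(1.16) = -0.05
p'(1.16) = 0.04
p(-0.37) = -0.12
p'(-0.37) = 0.06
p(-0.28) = -0.11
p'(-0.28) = 0.05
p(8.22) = -0.00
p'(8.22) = 0.00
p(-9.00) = 0.00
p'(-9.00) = 0.00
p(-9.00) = 0.00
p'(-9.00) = 0.00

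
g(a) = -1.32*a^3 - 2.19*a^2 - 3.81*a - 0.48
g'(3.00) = -52.59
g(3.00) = -67.26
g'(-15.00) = -829.11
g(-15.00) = 4018.92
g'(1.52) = -19.62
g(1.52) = -15.97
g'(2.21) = -32.83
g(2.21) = -33.84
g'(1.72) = -23.06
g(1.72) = -20.23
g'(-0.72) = -2.71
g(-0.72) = 1.62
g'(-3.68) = -41.32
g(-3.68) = 49.67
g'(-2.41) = -16.25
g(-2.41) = 14.46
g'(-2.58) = -18.87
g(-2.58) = 17.44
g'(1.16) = -14.22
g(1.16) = -9.91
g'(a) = -3.96*a^2 - 4.38*a - 3.81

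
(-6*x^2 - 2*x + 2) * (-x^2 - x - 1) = 6*x^4 + 8*x^3 + 6*x^2 - 2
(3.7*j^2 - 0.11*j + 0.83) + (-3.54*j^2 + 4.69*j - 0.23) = 0.16*j^2 + 4.58*j + 0.6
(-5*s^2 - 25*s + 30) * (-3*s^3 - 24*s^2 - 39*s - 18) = 15*s^5 + 195*s^4 + 705*s^3 + 345*s^2 - 720*s - 540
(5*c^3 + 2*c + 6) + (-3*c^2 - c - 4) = 5*c^3 - 3*c^2 + c + 2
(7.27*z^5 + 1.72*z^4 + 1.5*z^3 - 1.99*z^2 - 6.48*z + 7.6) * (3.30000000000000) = 23.991*z^5 + 5.676*z^4 + 4.95*z^3 - 6.567*z^2 - 21.384*z + 25.08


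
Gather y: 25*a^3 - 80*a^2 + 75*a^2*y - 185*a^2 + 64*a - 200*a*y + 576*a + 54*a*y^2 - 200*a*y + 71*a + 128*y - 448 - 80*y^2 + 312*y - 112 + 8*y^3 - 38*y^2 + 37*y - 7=25*a^3 - 265*a^2 + 711*a + 8*y^3 + y^2*(54*a - 118) + y*(75*a^2 - 400*a + 477) - 567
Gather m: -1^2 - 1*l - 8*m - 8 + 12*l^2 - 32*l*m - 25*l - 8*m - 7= 12*l^2 - 26*l + m*(-32*l - 16) - 16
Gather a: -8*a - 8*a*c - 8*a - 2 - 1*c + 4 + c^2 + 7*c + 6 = a*(-8*c - 16) + c^2 + 6*c + 8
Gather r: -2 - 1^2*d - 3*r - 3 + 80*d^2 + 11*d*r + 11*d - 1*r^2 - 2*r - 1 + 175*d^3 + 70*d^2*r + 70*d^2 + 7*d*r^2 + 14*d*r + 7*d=175*d^3 + 150*d^2 + 17*d + r^2*(7*d - 1) + r*(70*d^2 + 25*d - 5) - 6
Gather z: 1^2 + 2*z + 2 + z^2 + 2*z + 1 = z^2 + 4*z + 4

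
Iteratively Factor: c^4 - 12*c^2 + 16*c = (c - 2)*(c^3 + 2*c^2 - 8*c) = (c - 2)*(c + 4)*(c^2 - 2*c) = (c - 2)^2*(c + 4)*(c)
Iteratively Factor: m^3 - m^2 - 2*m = (m + 1)*(m^2 - 2*m) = m*(m + 1)*(m - 2)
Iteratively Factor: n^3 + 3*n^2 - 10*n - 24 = (n + 2)*(n^2 + n - 12) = (n + 2)*(n + 4)*(n - 3)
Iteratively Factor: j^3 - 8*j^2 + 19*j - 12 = (j - 4)*(j^2 - 4*j + 3) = (j - 4)*(j - 3)*(j - 1)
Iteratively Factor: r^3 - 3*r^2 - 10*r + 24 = (r - 4)*(r^2 + r - 6) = (r - 4)*(r + 3)*(r - 2)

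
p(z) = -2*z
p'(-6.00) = -2.00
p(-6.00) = 12.00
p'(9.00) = -2.00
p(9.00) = -18.00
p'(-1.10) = -2.00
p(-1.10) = 2.20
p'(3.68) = -2.00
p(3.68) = -7.36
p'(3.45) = -2.00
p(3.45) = -6.90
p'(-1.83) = -2.00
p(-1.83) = 3.66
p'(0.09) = -2.00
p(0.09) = -0.18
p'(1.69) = -2.00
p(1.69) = -3.38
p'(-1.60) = -2.00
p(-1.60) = 3.20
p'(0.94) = -2.00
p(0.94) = -1.88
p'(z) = -2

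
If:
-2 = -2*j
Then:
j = 1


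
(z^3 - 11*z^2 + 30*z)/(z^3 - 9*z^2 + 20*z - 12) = z*(z - 5)/(z^2 - 3*z + 2)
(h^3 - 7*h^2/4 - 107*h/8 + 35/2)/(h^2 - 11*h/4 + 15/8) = (2*h^2 - h - 28)/(2*h - 3)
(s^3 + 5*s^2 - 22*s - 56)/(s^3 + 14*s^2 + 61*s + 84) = (s^2 - 2*s - 8)/(s^2 + 7*s + 12)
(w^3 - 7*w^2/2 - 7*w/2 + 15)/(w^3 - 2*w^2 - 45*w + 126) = (w^2 - w/2 - 5)/(w^2 + w - 42)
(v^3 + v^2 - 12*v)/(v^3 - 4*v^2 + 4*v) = (v^2 + v - 12)/(v^2 - 4*v + 4)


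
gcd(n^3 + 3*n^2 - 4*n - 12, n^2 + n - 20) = 1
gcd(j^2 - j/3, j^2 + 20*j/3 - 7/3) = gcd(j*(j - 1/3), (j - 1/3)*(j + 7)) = j - 1/3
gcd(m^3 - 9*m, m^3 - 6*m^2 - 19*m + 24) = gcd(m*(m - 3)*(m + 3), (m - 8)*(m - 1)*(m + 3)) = m + 3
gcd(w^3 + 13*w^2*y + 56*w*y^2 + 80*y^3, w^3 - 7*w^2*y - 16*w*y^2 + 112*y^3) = w + 4*y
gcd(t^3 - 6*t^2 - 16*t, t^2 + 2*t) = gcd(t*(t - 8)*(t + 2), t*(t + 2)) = t^2 + 2*t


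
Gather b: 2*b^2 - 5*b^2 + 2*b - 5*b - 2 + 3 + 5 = -3*b^2 - 3*b + 6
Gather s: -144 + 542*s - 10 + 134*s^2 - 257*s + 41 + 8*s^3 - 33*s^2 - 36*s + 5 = 8*s^3 + 101*s^2 + 249*s - 108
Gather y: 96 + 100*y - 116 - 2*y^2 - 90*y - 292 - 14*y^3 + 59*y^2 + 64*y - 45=-14*y^3 + 57*y^2 + 74*y - 357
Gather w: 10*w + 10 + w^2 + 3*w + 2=w^2 + 13*w + 12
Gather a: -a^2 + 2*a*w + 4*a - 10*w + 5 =-a^2 + a*(2*w + 4) - 10*w + 5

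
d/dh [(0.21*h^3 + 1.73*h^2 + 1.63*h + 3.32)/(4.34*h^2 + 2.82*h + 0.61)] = (0.9114*h^4 + 1.1844*h^3 - 1.8113*h^2 - 26.707*h - 8.3681)/(18.8356*h^4 + 24.4776*h^3 + 13.2472*h^2 + 3.4404*h + 0.3721)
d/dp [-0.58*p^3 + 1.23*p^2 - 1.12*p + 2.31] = -1.74*p^2 + 2.46*p - 1.12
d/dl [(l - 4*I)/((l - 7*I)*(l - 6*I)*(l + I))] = 2*(-l^3 + 12*I*l^2 + 48*l - 79*I)/(l^6 - 24*I*l^5 - 202*l^4 + 612*I*l^3 - 167*l^2 + 2436*I*l - 1764)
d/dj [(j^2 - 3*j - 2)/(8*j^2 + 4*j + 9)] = (28*j^2 + 50*j - 19)/(64*j^4 + 64*j^3 + 160*j^2 + 72*j + 81)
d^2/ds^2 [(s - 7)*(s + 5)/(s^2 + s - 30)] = 2*(-3*s^3 - 15*s^2 - 285*s - 245)/(s^6 + 3*s^5 - 87*s^4 - 179*s^3 + 2610*s^2 + 2700*s - 27000)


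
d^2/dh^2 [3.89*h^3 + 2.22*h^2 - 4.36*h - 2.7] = 23.34*h + 4.44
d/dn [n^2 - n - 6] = 2*n - 1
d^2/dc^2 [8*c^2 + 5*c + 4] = 16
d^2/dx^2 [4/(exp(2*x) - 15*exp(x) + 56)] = 4*((15 - 4*exp(x))*(exp(2*x) - 15*exp(x) + 56) + 2*(2*exp(x) - 15)^2*exp(x))*exp(x)/(exp(2*x) - 15*exp(x) + 56)^3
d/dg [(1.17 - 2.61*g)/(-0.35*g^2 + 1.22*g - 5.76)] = (-0.9135*g^2 + 0.819*g + 13.6062)/(0.1225*g^4 - 0.854*g^3 + 5.5204*g^2 - 14.0544*g + 33.1776)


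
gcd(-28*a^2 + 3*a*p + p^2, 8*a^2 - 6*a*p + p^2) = -4*a + p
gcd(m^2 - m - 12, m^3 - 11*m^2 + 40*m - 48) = m - 4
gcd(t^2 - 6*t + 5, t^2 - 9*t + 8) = t - 1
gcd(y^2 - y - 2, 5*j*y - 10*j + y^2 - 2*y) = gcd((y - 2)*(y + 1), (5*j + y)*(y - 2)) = y - 2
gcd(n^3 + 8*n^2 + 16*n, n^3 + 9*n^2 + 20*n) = n^2 + 4*n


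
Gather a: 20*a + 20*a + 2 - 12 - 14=40*a - 24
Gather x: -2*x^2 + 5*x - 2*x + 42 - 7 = -2*x^2 + 3*x + 35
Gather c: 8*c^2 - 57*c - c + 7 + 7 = 8*c^2 - 58*c + 14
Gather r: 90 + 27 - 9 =108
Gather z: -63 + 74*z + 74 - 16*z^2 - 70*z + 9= -16*z^2 + 4*z + 20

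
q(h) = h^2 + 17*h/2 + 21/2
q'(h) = 2*h + 17/2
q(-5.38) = -6.29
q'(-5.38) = -2.26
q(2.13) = 33.14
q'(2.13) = 12.76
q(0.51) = 15.10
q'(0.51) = 9.52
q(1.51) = 25.62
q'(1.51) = 11.52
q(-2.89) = -5.71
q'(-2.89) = 2.72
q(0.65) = 16.45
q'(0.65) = 9.80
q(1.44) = 24.81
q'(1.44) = 11.38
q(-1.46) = 0.22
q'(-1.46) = 5.58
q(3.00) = 45.00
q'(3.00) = 14.50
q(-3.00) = -6.00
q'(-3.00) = 2.50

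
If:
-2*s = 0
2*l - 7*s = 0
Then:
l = 0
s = 0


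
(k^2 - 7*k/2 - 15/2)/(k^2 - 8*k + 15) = (k + 3/2)/(k - 3)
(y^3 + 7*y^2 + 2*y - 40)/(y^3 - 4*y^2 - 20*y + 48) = (y + 5)/(y - 6)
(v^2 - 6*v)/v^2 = (v - 6)/v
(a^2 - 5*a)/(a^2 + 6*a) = (a - 5)/(a + 6)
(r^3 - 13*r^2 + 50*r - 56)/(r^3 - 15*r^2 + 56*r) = (r^2 - 6*r + 8)/(r*(r - 8))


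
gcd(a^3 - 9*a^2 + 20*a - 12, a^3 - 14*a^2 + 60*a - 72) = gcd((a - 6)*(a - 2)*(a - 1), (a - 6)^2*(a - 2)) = a^2 - 8*a + 12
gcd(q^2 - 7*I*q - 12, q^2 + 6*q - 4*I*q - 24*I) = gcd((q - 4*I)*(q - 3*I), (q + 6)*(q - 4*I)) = q - 4*I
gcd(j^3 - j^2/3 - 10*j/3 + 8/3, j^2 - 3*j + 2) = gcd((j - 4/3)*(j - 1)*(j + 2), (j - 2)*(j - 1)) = j - 1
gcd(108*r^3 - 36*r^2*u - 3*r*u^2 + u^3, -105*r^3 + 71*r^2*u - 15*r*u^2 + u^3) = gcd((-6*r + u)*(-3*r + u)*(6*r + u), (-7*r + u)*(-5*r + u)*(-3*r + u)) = 3*r - u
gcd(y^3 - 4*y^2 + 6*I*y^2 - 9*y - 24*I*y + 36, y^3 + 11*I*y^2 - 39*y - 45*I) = y^2 + 6*I*y - 9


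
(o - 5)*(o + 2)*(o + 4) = o^3 + o^2 - 22*o - 40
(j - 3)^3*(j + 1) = j^4 - 8*j^3 + 18*j^2 - 27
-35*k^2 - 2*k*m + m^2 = (-7*k + m)*(5*k + m)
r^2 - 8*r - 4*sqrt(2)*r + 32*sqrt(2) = (r - 8)*(r - 4*sqrt(2))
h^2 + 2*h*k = h*(h + 2*k)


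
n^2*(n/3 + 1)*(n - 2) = n^4/3 + n^3/3 - 2*n^2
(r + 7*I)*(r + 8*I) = r^2 + 15*I*r - 56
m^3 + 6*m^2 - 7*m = m*(m - 1)*(m + 7)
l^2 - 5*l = l*(l - 5)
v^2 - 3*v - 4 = (v - 4)*(v + 1)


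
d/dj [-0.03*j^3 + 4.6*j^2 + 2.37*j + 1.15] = -0.09*j^2 + 9.2*j + 2.37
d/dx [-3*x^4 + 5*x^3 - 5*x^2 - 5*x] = -12*x^3 + 15*x^2 - 10*x - 5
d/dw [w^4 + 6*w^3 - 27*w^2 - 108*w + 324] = 4*w^3 + 18*w^2 - 54*w - 108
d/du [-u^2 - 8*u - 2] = -2*u - 8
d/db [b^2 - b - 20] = 2*b - 1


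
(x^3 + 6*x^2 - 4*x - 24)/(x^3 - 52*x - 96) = (x - 2)/(x - 8)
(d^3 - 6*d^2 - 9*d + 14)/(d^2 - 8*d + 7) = d + 2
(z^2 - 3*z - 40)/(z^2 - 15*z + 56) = (z + 5)/(z - 7)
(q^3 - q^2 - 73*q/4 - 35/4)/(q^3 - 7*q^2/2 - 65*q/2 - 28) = (2*q^2 - 9*q - 5)/(2*(q^2 - 7*q - 8))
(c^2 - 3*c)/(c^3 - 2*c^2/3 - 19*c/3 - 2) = 3*c/(3*c^2 + 7*c + 2)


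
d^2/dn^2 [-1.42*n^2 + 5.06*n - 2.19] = -2.84000000000000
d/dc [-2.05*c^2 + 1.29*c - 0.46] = 1.29 - 4.1*c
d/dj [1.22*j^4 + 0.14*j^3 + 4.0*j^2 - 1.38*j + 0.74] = 4.88*j^3 + 0.42*j^2 + 8.0*j - 1.38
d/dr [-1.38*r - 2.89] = -1.38000000000000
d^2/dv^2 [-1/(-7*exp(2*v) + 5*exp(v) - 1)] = ((5 - 28*exp(v))*(7*exp(2*v) - 5*exp(v) + 1) + 2*(14*exp(v) - 5)^2*exp(v))*exp(v)/(7*exp(2*v) - 5*exp(v) + 1)^3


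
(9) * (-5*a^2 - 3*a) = -45*a^2 - 27*a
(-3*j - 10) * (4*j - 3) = -12*j^2 - 31*j + 30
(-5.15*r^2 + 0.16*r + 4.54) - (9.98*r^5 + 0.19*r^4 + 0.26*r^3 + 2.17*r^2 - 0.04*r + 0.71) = -9.98*r^5 - 0.19*r^4 - 0.26*r^3 - 7.32*r^2 + 0.2*r + 3.83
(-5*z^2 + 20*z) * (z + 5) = -5*z^3 - 5*z^2 + 100*z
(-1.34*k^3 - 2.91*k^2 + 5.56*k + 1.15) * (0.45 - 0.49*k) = 0.6566*k^4 + 0.8229*k^3 - 4.0339*k^2 + 1.9385*k + 0.5175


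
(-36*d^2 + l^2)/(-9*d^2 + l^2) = (36*d^2 - l^2)/(9*d^2 - l^2)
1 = 1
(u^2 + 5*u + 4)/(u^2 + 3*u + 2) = (u + 4)/(u + 2)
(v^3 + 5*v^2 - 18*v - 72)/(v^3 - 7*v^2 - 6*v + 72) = (v + 6)/(v - 6)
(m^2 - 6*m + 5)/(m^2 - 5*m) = (m - 1)/m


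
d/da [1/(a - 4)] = -1/(a - 4)^2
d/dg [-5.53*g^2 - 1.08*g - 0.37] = -11.06*g - 1.08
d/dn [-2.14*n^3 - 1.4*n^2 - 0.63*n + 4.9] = -6.42*n^2 - 2.8*n - 0.63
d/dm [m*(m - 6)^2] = 3*(m - 6)*(m - 2)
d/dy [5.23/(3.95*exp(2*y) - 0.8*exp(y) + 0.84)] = (4.184 - 41.317*exp(y))*exp(y)/(3.95*exp(2*y) - 0.8*exp(y) + 0.84)^2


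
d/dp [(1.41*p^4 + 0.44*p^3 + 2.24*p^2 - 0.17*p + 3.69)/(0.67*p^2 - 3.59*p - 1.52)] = (1.8894*p^5 - 14.8909*p^4 - 11.732*p^3 - 9.9341*p^2 - 11.7542*p + 13.5055)/(0.4489*p^4 - 4.8106*p^3 + 10.8513*p^2 + 10.9136*p + 2.3104)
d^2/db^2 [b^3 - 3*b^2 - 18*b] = 6*b - 6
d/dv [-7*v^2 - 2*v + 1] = -14*v - 2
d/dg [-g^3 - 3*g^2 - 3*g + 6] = -3*g^2 - 6*g - 3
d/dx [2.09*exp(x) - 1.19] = 2.09*exp(x)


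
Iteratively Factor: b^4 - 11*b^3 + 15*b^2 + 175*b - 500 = (b - 5)*(b^3 - 6*b^2 - 15*b + 100) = (b - 5)^2*(b^2 - b - 20) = (b - 5)^3*(b + 4)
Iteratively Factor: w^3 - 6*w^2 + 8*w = (w - 2)*(w^2 - 4*w) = (w - 4)*(w - 2)*(w)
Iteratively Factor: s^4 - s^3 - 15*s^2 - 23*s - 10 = (s + 2)*(s^3 - 3*s^2 - 9*s - 5) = (s - 5)*(s + 2)*(s^2 + 2*s + 1) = (s - 5)*(s + 1)*(s + 2)*(s + 1)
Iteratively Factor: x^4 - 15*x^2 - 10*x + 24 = (x - 1)*(x^3 + x^2 - 14*x - 24) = (x - 1)*(x + 3)*(x^2 - 2*x - 8) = (x - 4)*(x - 1)*(x + 3)*(x + 2)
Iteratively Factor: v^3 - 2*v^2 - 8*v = (v - 4)*(v^2 + 2*v) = v*(v - 4)*(v + 2)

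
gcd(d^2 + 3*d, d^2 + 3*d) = d^2 + 3*d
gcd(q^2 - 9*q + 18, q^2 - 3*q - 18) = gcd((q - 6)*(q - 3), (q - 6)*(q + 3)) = q - 6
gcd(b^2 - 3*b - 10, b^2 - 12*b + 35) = b - 5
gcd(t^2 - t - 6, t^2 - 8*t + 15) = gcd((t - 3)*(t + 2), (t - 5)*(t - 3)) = t - 3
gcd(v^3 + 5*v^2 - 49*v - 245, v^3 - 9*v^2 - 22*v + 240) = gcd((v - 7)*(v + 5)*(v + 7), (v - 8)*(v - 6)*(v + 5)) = v + 5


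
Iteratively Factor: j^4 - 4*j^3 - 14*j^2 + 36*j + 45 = (j - 3)*(j^3 - j^2 - 17*j - 15) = (j - 3)*(j + 1)*(j^2 - 2*j - 15) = (j - 5)*(j - 3)*(j + 1)*(j + 3)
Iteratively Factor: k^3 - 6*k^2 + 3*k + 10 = (k + 1)*(k^2 - 7*k + 10) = (k - 5)*(k + 1)*(k - 2)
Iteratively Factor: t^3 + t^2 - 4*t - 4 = (t + 1)*(t^2 - 4) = (t - 2)*(t + 1)*(t + 2)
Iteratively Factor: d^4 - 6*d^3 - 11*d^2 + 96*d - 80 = (d - 4)*(d^3 - 2*d^2 - 19*d + 20) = (d - 4)*(d + 4)*(d^2 - 6*d + 5) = (d - 5)*(d - 4)*(d + 4)*(d - 1)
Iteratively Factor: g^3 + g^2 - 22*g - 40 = (g + 4)*(g^2 - 3*g - 10) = (g - 5)*(g + 4)*(g + 2)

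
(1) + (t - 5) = t - 4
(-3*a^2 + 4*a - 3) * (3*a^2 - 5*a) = -9*a^4 + 27*a^3 - 29*a^2 + 15*a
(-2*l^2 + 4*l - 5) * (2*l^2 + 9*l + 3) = -4*l^4 - 10*l^3 + 20*l^2 - 33*l - 15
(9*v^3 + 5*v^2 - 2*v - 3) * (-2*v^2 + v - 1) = -18*v^5 - v^4 - v^2 - v + 3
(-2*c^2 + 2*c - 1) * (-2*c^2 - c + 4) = 4*c^4 - 2*c^3 - 8*c^2 + 9*c - 4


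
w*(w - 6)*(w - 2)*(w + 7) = w^4 - w^3 - 44*w^2 + 84*w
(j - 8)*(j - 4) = j^2 - 12*j + 32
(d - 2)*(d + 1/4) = d^2 - 7*d/4 - 1/2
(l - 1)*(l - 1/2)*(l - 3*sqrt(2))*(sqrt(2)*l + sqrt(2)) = sqrt(2)*l^4 - 6*l^3 - sqrt(2)*l^3/2 - sqrt(2)*l^2 + 3*l^2 + sqrt(2)*l/2 + 6*l - 3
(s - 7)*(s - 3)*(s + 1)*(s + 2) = s^4 - 7*s^3 - 7*s^2 + 43*s + 42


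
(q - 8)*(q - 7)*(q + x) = q^3 + q^2*x - 15*q^2 - 15*q*x + 56*q + 56*x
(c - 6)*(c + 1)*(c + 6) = c^3 + c^2 - 36*c - 36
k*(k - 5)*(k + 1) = k^3 - 4*k^2 - 5*k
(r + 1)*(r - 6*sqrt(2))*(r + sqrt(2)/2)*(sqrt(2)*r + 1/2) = sqrt(2)*r^4 - 21*r^3/2 + sqrt(2)*r^3 - 35*sqrt(2)*r^2/4 - 21*r^2/2 - 35*sqrt(2)*r/4 - 3*r - 3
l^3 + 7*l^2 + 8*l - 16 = (l - 1)*(l + 4)^2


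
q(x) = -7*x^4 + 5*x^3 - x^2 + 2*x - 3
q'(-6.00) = 6602.00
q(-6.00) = -10203.00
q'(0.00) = 2.00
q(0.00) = -3.00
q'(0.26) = 2.00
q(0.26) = -2.49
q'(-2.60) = 600.73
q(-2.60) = -422.72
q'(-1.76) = 204.63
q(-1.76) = -104.04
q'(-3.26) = 1138.02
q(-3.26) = -984.00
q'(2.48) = -337.79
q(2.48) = -192.72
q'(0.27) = 2.00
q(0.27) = -2.47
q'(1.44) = -53.38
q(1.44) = -17.36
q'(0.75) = -2.88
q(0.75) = -2.17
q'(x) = -28*x^3 + 15*x^2 - 2*x + 2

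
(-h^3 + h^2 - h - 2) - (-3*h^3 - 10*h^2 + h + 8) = 2*h^3 + 11*h^2 - 2*h - 10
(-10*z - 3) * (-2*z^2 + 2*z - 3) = 20*z^3 - 14*z^2 + 24*z + 9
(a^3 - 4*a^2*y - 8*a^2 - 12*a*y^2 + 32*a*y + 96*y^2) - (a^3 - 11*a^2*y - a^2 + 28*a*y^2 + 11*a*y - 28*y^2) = 7*a^2*y - 7*a^2 - 40*a*y^2 + 21*a*y + 124*y^2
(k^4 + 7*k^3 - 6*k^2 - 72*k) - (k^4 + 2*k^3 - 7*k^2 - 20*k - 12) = 5*k^3 + k^2 - 52*k + 12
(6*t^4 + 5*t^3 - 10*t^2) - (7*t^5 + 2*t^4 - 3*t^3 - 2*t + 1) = -7*t^5 + 4*t^4 + 8*t^3 - 10*t^2 + 2*t - 1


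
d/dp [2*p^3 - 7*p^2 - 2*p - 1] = 6*p^2 - 14*p - 2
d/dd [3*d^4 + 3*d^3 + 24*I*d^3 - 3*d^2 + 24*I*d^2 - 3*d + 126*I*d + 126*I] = 12*d^3 + d^2*(9 + 72*I) + d*(-6 + 48*I) - 3 + 126*I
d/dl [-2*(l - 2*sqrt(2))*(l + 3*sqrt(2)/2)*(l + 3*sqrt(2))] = -6*l^2 - 10*sqrt(2)*l + 18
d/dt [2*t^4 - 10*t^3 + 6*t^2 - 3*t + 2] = 8*t^3 - 30*t^2 + 12*t - 3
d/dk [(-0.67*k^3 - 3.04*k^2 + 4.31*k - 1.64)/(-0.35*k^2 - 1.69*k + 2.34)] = (0.2345*k^4 + 2.2646*k^3 + 1.9427*k^2 - 15.3752*k + 7.3138)/(0.1225*k^4 + 1.183*k^3 + 1.2181*k^2 - 7.9092*k + 5.4756)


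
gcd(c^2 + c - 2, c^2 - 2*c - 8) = c + 2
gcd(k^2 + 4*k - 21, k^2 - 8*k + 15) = k - 3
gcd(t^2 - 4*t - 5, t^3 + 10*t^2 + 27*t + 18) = t + 1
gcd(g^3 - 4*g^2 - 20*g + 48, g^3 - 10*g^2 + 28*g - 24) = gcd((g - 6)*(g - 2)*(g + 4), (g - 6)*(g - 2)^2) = g^2 - 8*g + 12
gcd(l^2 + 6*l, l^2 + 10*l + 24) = l + 6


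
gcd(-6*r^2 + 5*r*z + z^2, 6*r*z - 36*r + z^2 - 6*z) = 6*r + z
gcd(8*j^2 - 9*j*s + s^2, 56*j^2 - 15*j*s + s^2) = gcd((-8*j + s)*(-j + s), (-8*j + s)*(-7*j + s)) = -8*j + s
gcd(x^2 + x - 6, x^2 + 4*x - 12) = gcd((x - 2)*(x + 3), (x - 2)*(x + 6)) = x - 2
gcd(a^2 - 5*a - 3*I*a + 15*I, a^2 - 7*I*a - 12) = a - 3*I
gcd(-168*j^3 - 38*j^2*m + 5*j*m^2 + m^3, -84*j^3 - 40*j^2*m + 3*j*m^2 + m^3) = 42*j^2 - j*m - m^2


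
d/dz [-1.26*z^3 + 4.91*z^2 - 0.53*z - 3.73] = -3.78*z^2 + 9.82*z - 0.53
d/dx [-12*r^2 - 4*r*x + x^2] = -4*r + 2*x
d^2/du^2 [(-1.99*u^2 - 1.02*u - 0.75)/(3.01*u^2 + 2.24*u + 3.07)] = (8.352148*u^3 + 69.563508*u^2 + 26.212284*u - 17.14778)/(27.270901*u^6 + 60.883872*u^5 + 128.752449*u^4 + 135.434432*u^3 + 131.318943*u^2 + 63.335328*u + 28.934443)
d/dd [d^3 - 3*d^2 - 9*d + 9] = 3*d^2 - 6*d - 9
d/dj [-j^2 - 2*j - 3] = -2*j - 2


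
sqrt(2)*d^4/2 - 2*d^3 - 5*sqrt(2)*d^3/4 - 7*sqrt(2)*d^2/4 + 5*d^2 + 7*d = d*(d - 7/2)*(d - 2*sqrt(2))*(sqrt(2)*d/2 + sqrt(2)/2)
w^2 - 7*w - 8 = (w - 8)*(w + 1)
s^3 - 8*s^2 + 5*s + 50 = (s - 5)^2*(s + 2)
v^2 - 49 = (v - 7)*(v + 7)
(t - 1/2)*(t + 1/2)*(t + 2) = t^3 + 2*t^2 - t/4 - 1/2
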